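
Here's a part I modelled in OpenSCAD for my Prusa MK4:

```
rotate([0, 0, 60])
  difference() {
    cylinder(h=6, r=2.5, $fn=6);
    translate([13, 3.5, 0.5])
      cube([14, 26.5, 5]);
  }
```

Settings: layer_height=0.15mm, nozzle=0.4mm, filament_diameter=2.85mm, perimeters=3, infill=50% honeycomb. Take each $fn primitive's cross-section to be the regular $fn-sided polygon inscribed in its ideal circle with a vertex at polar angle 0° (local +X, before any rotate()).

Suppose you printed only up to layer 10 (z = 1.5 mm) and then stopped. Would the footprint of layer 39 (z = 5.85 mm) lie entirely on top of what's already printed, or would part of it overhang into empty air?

Compare the two slices. At z = 1.5: the r=2.5 cylinder gives a regular 6-gon of circumradius 2.5 (constant along its height) (area = (6/2)·2.500²·sin(360°/6) = 16.24 mm²); the cube at (13, 3.5) is present — its section is the full 14×26.5 rectangle (area 371.00 mm²); Subtracting the remaining from the first: starting from the r=2.5 cylinder (16.24 mm²), the 14×26.5 cube at (13, 3.5) misses the remaining region (no effect) — area = 16.24 mm²; (rotated 60° about Z; rotation is an isometry so areas/perimeters/island counts are preserved). At z = 5.85: the cylinder: section is a regular 6-gon, circumradius r=2.5 (area = (6/2)·2.500²·sin(360°/6) = 16.24 mm²); the cube at (13, 3.5) is absent (z outside [0.5, 5.5]); Taking the first minus the rest: none of the subtracted shapes is present at this height, so the r=2.5 cylinder is unchanged — area = 16.24 mm²; (whole slice rotated 60° about Z — lengths, areas and connectivity unchanged). Checking containment: the cross-section at z = 5.85 is a subset of the cross-section at z = 1.5.

entirely on top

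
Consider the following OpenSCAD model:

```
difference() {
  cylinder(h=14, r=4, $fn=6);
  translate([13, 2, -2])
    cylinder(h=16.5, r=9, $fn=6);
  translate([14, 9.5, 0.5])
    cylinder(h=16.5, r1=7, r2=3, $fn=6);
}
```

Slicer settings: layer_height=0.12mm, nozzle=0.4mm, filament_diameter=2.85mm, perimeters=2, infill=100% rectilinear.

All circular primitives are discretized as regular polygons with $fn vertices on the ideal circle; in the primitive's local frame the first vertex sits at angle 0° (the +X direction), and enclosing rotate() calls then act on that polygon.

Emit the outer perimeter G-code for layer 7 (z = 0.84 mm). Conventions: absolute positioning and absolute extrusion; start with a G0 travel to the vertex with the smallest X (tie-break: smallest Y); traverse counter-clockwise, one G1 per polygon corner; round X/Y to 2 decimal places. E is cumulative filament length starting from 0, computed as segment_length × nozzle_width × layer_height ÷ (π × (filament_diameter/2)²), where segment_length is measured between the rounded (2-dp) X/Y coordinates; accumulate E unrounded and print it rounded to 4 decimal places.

G0 X-4.00 Y0.00 Z0.84
G1 X-2.00 Y-3.46 E0.0301
G1 X2.00 Y-3.46 E0.0602
G1 X4.00 Y0.00 E0.0902
G1 X2.00 Y3.46 E0.1203
G1 X-2.00 Y3.46 E0.1504
G1 X-4.00 Y0.00 E0.1805

At z = 0.84 mm: the r=4 cylinder contributes a regular 6-gon of circumradius 4; the r=9 cylinder at (13, 2) contributes a regular 6-gon of circumradius 9; the cone at (14, 9.5) contributes a regular 6-gon of circumradius 6.918 (interpolated between r1=7 and r2=3 at t=0.021); Subtracting the remaining from the first: starting from the r=4 cylinder, the r=9 cylinder at (13, 2) misses the remaining region (no effect); the cone at (14, 9.5) misses the remaining region (no effect) — 1 connected region. The outline is a single polygon with 6 vertices. Extrusion per mm of travel: 0.4 × 0.12 / (π × 1.425²) = 0.007524. Accumulating E over each segment gives final E = 0.1805.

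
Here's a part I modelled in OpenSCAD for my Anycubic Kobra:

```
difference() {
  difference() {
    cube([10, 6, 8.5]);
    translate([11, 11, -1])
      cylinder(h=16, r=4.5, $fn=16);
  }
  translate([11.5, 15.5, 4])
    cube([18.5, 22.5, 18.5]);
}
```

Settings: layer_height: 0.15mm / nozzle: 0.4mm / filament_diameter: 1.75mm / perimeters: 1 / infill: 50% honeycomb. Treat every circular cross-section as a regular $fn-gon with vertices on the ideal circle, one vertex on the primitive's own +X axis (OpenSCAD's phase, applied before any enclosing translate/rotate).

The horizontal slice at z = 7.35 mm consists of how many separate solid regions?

1

At z = 7.35 mm: the cube is present — its section is the full 10×6 rectangle; the r=4.5 cylinder at (11, 11) gives a regular 16-gon of circumradius 4.5 (constant along its height); Subtracting the remaining from the first: starting from the 10×6 cube, the r=4.5 cylinder at (11, 11) misses the remaining region (no effect) — 1 connected region; the cube at (11.5, 15.5) is present — its section is the full 18.5×22.5 rectangle; Taking the first minus the rest: starting from the result so far, the 18.5×22.5 cube at (11.5, 15.5) misses the remaining region (no effect) — 1 connected region. The result has 1 disconnected region.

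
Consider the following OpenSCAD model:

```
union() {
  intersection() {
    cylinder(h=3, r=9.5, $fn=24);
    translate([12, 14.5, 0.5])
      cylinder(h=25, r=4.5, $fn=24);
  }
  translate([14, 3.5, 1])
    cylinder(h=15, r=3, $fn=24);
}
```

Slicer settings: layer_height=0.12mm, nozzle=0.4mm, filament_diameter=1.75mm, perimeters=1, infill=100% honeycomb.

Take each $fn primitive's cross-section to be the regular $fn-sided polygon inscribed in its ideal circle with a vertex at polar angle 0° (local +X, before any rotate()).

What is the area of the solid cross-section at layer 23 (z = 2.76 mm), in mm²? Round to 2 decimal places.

27.95 mm²

At z = 2.76 mm: the r=9.5 cylinder gives a regular 24-gon of circumradius 9.5 (constant along its height) (area = (24/2)·9.500²·sin(360°/24) = 280.30 mm²); the r=4.5 cylinder at (12, 14.5) contributes a regular 24-gon of circumradius 4.5 (area = (24/2)·4.500²·sin(360°/24) = 62.89 mm²); After intersecting: the r=4.5 cylinder at (12, 14.5) does not overlap the r=9.5 cylinder (empty) — nothing remains; the cylinder at (14, 3.5): section is a regular 24-gon, circumradius r=3 (area = (24/2)·3.000²·sin(360°/24) = 27.95 mm²); Combining (union): only the r=3 cylinder at (14, 3.5) is present, so the union is just that shape — area = 27.95 mm². Overall, the cross-section is a single solid region. Net area = 27.95 mm².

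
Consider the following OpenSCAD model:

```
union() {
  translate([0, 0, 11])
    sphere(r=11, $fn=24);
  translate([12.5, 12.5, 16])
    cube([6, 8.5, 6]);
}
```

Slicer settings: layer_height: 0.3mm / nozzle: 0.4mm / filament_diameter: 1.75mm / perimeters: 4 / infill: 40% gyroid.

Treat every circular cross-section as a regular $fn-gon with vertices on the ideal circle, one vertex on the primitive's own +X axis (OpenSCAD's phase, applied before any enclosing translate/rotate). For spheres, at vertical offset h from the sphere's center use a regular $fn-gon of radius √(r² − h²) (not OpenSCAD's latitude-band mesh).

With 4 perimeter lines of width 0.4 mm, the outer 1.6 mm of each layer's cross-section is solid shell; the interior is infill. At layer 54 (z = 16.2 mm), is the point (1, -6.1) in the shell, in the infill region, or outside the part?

At z = 16.2 mm: the r=11 sphere slices to a regular 24-gon of circumradius 9.693 (√(r²−h²) with h=5.2 from center); the cube at (12.5, 12.5) is present — its section is the full 6×8.5 rectangle; Combining (union): the 2 present regions are separate (no shared area or edge), so areas and boundary lengths simply add and each stays a separate island — 2 connected regions. Overall, the cross-section has 2 separate islands. The nearest boundary edge runs (2.51, -9.36)→(-0.00, -9.69); distance from the point to it = 3.43 mm. (Shell/infill is judged within the island containing the point — the largest one.) The point is inside the cross-section and 3.43 mm from the nearest boundary — more than the 1.6 mm shell width (4 × 0.4), so it's in the infill interior.

infill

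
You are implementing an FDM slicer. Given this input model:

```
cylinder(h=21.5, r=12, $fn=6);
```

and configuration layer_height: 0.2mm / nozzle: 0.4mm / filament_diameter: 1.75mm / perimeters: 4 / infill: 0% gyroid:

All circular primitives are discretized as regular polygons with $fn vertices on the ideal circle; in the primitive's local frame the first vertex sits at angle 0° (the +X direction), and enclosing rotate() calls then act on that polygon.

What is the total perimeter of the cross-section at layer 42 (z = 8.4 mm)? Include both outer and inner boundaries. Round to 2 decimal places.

At z = 8.4 mm: the cylinder: section is a regular 6-gon, circumradius r=12 (perimeter = 2·6·12.000·sin(180°/6) = 72.00 mm). Overall, the cross-section is a single solid region. Total boundary length (outer) = 72.00 mm.

72.00 mm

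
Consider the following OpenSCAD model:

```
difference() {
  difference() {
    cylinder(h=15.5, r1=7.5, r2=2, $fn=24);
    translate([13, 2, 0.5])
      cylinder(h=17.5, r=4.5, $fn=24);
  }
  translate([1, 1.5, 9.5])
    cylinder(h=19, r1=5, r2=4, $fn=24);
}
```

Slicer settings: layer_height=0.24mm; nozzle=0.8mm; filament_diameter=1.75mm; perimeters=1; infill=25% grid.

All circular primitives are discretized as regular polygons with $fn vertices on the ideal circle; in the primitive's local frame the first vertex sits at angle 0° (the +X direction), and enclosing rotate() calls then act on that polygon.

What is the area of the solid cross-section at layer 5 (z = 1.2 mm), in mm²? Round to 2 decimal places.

155.43 mm²

At z = 1.2 mm: the cone contributes a regular 24-gon of circumradius 7.074 (interpolated between r1=7.5 and r2=2 at t=0.077) (area = (24/2)·7.074²·sin(360°/24) = 155.43 mm²); the cylinder at (13, 2): section is a regular 24-gon, circumradius r=4.5 (area = (24/2)·4.500²·sin(360°/24) = 62.89 mm²); After the difference (first − rest): starting from the cone (155.43 mm²), the r=4.5 cylinder at (13, 2) misses the remaining region (no effect) — area = 155.43 mm²; the cone at (1, 1.5) does not reach this height (z outside [9.5, 28.5]); Subtracting the remaining from the first: none of the subtracted shapes is present at this height, so the result so far is unchanged — area = 155.43 mm². Overall, the cross-section is a single solid region. Net area = 155.43 mm².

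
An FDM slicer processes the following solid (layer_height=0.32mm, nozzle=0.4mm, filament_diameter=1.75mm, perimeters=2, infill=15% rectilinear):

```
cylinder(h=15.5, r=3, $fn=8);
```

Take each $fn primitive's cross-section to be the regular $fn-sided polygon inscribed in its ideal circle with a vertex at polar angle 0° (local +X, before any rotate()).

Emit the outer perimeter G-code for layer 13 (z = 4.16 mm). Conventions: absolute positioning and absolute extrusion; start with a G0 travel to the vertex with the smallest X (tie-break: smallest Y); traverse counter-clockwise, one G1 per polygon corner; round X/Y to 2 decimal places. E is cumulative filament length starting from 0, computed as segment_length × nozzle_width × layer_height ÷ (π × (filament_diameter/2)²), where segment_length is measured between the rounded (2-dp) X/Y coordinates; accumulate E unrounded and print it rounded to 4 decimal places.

G0 X-3.00 Y0.00 Z4.16
G1 X-2.12 Y-2.12 E0.1222
G1 X0.00 Y-3.00 E0.2443
G1 X2.12 Y-2.12 E0.3665
G1 X3.00 Y0.00 E0.4886
G1 X2.12 Y2.12 E0.6108
G1 X0.00 Y3.00 E0.7329
G1 X-2.12 Y2.12 E0.8551
G1 X-3.00 Y0.00 E0.9772

At z = 4.16 mm: the r=3 cylinder contributes a regular 8-gon of circumradius 3. The outline is a single polygon with 8 vertices. Extrusion per mm of travel: 0.4 × 0.32 / (π × 0.875²) = 0.053216. Accumulating E over each segment gives final E = 0.9772.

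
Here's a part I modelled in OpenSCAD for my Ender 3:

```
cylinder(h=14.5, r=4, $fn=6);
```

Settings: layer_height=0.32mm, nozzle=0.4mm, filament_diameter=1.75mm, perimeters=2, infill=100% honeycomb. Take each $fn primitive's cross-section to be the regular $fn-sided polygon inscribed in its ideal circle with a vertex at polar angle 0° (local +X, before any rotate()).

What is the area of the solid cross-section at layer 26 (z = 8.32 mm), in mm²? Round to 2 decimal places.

At z = 8.32 mm: the r=4 cylinder contributes a regular 6-gon of circumradius 4 (area = (6/2)·4.000²·sin(360°/6) = 41.57 mm²). Overall, the cross-section is a single solid region. Net area = 41.57 mm².

41.57 mm²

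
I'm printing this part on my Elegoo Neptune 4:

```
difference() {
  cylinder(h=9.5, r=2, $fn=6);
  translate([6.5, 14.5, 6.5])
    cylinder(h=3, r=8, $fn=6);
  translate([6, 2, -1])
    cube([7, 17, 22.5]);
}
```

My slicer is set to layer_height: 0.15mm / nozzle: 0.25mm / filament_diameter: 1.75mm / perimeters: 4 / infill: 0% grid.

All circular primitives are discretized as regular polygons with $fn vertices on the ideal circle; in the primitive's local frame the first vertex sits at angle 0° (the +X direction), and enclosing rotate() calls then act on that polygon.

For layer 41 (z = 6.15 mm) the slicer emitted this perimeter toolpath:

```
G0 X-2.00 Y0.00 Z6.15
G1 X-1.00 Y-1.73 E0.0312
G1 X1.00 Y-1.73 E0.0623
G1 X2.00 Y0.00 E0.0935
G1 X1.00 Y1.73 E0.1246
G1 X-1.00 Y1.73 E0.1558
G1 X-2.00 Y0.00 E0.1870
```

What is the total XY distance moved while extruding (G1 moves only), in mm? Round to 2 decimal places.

11.99 mm

Sum the Euclidean lengths of each G1 segment: total = 11.99 mm.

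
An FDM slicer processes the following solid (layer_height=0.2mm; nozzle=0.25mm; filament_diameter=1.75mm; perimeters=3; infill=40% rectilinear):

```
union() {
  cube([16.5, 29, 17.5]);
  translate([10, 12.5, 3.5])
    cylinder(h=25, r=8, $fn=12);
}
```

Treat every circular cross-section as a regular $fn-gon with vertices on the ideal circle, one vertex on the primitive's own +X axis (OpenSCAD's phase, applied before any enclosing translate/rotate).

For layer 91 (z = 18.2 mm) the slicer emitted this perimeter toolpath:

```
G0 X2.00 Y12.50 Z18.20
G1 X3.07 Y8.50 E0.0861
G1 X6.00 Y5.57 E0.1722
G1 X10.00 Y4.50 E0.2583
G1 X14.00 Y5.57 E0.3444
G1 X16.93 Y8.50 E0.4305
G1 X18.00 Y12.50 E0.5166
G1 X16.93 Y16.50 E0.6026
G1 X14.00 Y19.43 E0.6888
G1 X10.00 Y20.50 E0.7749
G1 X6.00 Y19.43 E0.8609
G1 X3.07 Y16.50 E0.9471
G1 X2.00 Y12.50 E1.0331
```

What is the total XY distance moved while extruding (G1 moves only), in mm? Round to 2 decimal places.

49.70 mm

Sum the Euclidean lengths of each G1 segment: total = 49.70 mm.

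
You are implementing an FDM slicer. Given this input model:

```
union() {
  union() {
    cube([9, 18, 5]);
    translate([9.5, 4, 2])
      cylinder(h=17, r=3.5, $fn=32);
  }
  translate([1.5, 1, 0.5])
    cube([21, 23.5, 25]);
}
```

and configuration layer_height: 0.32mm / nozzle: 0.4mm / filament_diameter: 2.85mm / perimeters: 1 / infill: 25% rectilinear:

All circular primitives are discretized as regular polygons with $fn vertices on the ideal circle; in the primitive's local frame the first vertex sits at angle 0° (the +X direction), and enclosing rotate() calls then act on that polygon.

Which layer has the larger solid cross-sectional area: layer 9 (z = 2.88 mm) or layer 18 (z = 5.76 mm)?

Layer 9 (z = 2.88): the 9×18 cube contributes its full rectangle (area 162.00 mm²); the cylinder at (9.5, 4): section is a regular 32-gon, circumradius r=3.5 (area = (32/2)·3.500²·sin(360°/32) = 38.24 mm²); Combining (union): the regions partially overlap — summed areas 200.24 mm² minus the doubly-counted overlap 15.64 mm² gives 184.59 mm² — area = 184.59 mm²; the cube at (1.5, 1) is present — its section is the full 21×23.5 rectangle (area 493.50 mm²); Combining (union): the regions partially overlap — summed areas 678.09 mm² minus the doubly-counted overlap 149.27 mm² gives 528.83 mm² — area = 528.83 mm². So its area = 528.83 mm². Layer 18 (z = 5.76): the cube is absent (z outside [0, 5]); the cylinder at (9.5, 4): section is a regular 32-gon, circumradius r=3.5 (area = (32/2)·3.500²·sin(360°/32) = 38.24 mm²); Taking the union: only the r=3.5 cylinder at (9.5, 4) is present, so the union is just that shape — area = 38.24 mm²; the cube at (1.5, 1) is present — its section is the full 21×23.5 rectangle (area 493.50 mm²); Merging all regions: the regions partially overlap — summed areas 531.74 mm² minus the doubly-counted overlap 37.06 mm² gives 494.68 mm² — area = 494.68 mm². So its area = 494.68 mm². Layer 9 is larger (528.83 vs 494.68 mm²).

layer 9 (z = 2.88 mm)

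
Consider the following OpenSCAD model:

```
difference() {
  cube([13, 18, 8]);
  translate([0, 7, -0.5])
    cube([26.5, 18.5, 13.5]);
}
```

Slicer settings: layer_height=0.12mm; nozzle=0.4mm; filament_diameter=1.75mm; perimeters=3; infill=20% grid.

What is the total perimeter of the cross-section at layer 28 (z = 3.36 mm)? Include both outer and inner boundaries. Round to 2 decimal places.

At z = 3.36 mm: the cube is present — its section is the full 13×18 rectangle (perimeter 62.00 mm); the cube at (0, 7) (footprint 26.5×18.5) is included at this height (perimeter 90.00 mm); After the difference (first − rest): starting from the 13×18 cube, the 26.5×18.5 cube at (0, 7) partially overlaps it — only the 143.00 mm² overlap (of its 490.25 mm²) is removed, clipping the outline — boundary = 40.00 mm. Overall, the cross-section is a single solid region. Total boundary length (outer) = 40.00 mm.

40.00 mm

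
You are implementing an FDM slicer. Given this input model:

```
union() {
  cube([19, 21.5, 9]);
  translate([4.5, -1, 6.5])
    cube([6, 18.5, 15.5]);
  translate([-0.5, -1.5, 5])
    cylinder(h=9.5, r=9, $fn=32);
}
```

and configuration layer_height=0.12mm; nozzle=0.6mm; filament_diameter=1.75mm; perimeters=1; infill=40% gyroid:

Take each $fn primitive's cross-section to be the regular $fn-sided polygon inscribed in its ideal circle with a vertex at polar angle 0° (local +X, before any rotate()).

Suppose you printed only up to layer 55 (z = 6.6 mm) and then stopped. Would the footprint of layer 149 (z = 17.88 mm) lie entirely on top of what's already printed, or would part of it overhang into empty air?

Compare the two slices. At z = 6.6: the cube is present — its section is the full 19×21.5 rectangle (area 408.50 mm²); the cube at (4.5, -1) (footprint 6×18.5) is included at this height (area 111.00 mm²); the cylinder at (-0.5, -1.5): section is a regular 32-gon, circumradius r=9 (area = (32/2)·9.000²·sin(360°/32) = 252.84 mm²); Merging all regions: the regions partially overlap — summed areas 772.34 mm² minus the doubly-counted overlap 154.98 mm² gives 617.35 mm² — area = 617.35 mm². At z = 17.88: the cube is not intersected at this z (z outside [0, 9]); the 6×18.5 cube at (4.5, -1) contributes its full rectangle (area 111.00 mm²); the cylinder at (-0.5, -1.5) is absent (z outside [5, 14.5]); Combining (union): only the 6×18.5 cube at (4.5, -1) is present, so the union is just that shape — area = 111.00 mm². Checking containment: the cross-section at z = 17.88 is a subset of the cross-section at z = 6.6.

entirely on top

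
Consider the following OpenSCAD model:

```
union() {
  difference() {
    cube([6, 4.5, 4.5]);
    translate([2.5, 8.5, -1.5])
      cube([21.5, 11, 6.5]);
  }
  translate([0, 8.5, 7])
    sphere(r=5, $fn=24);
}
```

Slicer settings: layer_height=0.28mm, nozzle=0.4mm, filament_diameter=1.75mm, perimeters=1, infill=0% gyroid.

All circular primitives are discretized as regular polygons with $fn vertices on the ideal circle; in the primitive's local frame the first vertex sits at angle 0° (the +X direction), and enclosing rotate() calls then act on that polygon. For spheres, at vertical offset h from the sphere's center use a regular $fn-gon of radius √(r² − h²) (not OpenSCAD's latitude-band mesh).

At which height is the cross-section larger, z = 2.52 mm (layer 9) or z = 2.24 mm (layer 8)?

Layer 9 (z = 2.52): the 6×4.5 cube contributes its full rectangle (area 27.00 mm²); the cube at (2.5, 8.5) is present — its section is the full 21.5×11 rectangle (area 236.50 mm²); Taking the first minus the rest: starting from the 6×4.5 cube (27.00 mm²), the 21.5×11 cube at (2.5, 8.5) misses the remaining region (no effect) — area = 27.00 mm²; the r=5 sphere at (0, 8.5) slices to a regular 24-gon of circumradius 2.220 (√(r²−h²) with h=4.48 from center) (area = (24/2)·2.220²·sin(360°/24) = 15.31 mm²); Taking the union: the 2 present regions are separate (no shared area or edge), so areas and boundary lengths simply add and each stays a separate island — area = 42.31 mm². So its area = 42.31 mm². Layer 8 (z = 2.24): the cube (footprint 6×4.5) is included at this height (area 27.00 mm²); the 21.5×11 cube at (2.5, 8.5) contributes its full rectangle (area 236.50 mm²); Taking the first minus the rest: starting from the 6×4.5 cube (27.00 mm²), the 21.5×11 cube at (2.5, 8.5) misses the remaining region (no effect) — area = 27.00 mm²; the r=5 sphere at (0, 8.5) slices to a regular 24-gon of circumradius 1.530 (√(r²−h²) with h=4.76 from center) (area = (24/2)·1.530²·sin(360°/24) = 7.28 mm²); Taking the union: the 2 present regions are separate (no shared area or edge), so areas and boundary lengths simply add and each stays a separate island — area = 34.28 mm². So its area = 34.28 mm². Layer 9 is larger (42.31 vs 34.28 mm²).

layer 9 (z = 2.52 mm)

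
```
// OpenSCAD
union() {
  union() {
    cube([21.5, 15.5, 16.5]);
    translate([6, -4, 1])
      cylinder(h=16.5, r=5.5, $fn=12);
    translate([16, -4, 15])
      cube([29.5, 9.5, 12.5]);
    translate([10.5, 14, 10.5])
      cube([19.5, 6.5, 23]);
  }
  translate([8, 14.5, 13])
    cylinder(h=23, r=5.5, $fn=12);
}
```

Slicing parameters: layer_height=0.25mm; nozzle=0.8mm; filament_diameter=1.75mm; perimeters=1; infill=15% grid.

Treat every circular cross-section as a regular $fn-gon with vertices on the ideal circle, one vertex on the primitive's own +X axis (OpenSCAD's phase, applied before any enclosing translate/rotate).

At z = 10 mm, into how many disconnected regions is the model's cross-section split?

1

At z = 10 mm: the cube is present — its section is the full 21.5×15.5 rectangle; the cylinder at (6, -4): section is a regular 12-gon, circumradius r=5.5; the cube at (16, -4) does not reach this height (z outside [15, 27.5]); the cube at (10.5, 14) is not intersected at this z (z outside [10.5, 33.5]); Combining (union): the regions partially overlap (shared area 6.81 mm²), so overlapping operands fuse into one piece — 1 connected region; the cylinder at (8, 14.5) is absent (z outside [13, 36]); Taking the union: only the result so far is present, so the union is just that shape — 1 connected region. The result has 1 disconnected region.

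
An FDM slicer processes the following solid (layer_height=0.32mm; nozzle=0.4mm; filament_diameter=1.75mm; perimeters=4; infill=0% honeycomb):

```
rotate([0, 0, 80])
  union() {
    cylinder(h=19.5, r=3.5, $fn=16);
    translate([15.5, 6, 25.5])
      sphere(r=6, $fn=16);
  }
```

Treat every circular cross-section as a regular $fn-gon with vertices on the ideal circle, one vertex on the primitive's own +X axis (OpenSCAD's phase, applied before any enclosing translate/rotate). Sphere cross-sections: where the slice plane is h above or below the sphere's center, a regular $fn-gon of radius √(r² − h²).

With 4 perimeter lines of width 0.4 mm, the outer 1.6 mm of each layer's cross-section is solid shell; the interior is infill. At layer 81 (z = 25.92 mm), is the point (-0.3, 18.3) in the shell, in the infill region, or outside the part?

At z = 25.92 mm: the cylinder is not intersected at this z (z outside [0, 19.5]); the r=6 sphere at (15.5, 6) slices to a regular 16-gon of circumradius 5.985 (√(r²−h²) with h=0.42 from center); Merging all regions: only the r=6 sphere at (15.5, 6) is present, so the union is just that shape — 1 connected region; (whole slice rotated 80° about Z — lengths, areas and connectivity unchanged). Overall, the cross-section is a single solid region. Undo the 80° rotation: the query point maps to (17.970, 3.473) in the un-rotated model frame. The nearest boundary edge runs (17.79, 0.47)→(19.73, 1.77); distance from the point to it = 2.40 mm. The point is inside the cross-section and 2.40 mm from the nearest boundary — more than the 1.6 mm shell width (4 × 0.4), so it's in the infill interior.

infill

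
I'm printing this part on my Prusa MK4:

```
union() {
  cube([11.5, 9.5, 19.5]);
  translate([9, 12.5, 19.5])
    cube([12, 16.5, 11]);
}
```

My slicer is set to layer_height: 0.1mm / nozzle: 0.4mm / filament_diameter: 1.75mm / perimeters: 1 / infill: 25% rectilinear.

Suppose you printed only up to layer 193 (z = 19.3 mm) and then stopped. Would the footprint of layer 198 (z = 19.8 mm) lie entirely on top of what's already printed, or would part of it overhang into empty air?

part overhangs

Compare the two slices. At z = 19.3: the cube (footprint 11.5×9.5) is included at this height (area 109.25 mm²); the cube at (9, 12.5) does not reach this height (z outside [19.5, 30.5]); Taking the union: only the 11.5×9.5 cube is present, so the union is just that shape — area = 109.25 mm². At z = 19.8: the cube does not reach this height (z outside [0, 19.5]); the cube at (9, 12.5) is present — its section is the full 12×16.5 rectangle (area 198.00 mm²); Taking the union: only the 12×16.5 cube at (9, 12.5) is present, so the union is just that shape — area = 198.00 mm². Checking containment: at z = 19.8 the cross-section extends beyond the z = 19.3 cross-section by about 198.00 mm².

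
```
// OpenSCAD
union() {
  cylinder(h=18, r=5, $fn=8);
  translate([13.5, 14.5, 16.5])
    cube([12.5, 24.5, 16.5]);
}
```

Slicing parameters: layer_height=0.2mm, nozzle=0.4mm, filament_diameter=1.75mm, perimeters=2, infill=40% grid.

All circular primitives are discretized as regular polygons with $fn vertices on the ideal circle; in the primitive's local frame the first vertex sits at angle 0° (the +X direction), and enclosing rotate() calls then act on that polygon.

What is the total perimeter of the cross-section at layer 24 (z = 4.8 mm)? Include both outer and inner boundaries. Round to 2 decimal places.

At z = 4.8 mm: the r=5 cylinder gives a regular 8-gon of circumradius 5 (constant along its height) (perimeter = 2·8·5.000·sin(180°/8) = 30.61 mm); the cube at (13.5, 14.5) does not reach this height (z outside [16.5, 33]); Merging all regions: only the r=5 cylinder is present, so the union is just that shape — boundary = 30.61 mm. Overall, the cross-section is a single solid region. Total boundary length (outer) = 30.61 mm.

30.61 mm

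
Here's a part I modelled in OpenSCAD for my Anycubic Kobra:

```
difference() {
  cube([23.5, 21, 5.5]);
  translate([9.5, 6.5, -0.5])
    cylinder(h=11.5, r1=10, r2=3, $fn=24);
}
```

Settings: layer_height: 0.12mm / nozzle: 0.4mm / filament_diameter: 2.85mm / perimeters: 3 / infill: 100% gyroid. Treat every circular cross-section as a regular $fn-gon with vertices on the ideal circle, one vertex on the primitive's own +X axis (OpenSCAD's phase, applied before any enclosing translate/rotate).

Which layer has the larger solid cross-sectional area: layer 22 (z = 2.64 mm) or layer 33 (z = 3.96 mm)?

Layer 22 (z = 2.64): the cube (footprint 23.5×21) is included at this height (area 493.50 mm²); the cone at (9.5, 6.5) contributes a regular 24-gon of circumradius 8.089 (interpolated between r1=10 and r2=3 at t=0.273) (area = (24/2)·8.089²·sin(360°/24) = 203.21 mm²); Subtracting the remaining from the first: starting from the 23.5×21 cube (493.50 mm²), the cone at (9.5, 6.5) partially overlaps it — only the 193.25 mm² overlap (of its 203.21 mm²) is removed, clipping the outline — area = 300.25 mm². So its area = 300.25 mm². Layer 33 (z = 3.96): the cube is present — its section is the full 23.5×21 rectangle (area 493.50 mm²); the cone at (9.5, 6.5): at t=0.388 of its height the radius interpolates to r₁+(r₂−r₁)t = 7.285, giving a regular 24-gon of that circumradius (area = (24/2)·7.285²·sin(360°/24) = 164.84 mm²); Subtracting the remaining from the first: starting from the 23.5×21 cube (493.50 mm²), the cone at (9.5, 6.5) partially overlaps it — only the 161.65 mm² overlap (of its 164.84 mm²) is removed, clipping the outline — area = 331.85 mm². So its area = 331.85 mm². Layer 33 is larger (331.85 vs 300.25 mm²).

layer 33 (z = 3.96 mm)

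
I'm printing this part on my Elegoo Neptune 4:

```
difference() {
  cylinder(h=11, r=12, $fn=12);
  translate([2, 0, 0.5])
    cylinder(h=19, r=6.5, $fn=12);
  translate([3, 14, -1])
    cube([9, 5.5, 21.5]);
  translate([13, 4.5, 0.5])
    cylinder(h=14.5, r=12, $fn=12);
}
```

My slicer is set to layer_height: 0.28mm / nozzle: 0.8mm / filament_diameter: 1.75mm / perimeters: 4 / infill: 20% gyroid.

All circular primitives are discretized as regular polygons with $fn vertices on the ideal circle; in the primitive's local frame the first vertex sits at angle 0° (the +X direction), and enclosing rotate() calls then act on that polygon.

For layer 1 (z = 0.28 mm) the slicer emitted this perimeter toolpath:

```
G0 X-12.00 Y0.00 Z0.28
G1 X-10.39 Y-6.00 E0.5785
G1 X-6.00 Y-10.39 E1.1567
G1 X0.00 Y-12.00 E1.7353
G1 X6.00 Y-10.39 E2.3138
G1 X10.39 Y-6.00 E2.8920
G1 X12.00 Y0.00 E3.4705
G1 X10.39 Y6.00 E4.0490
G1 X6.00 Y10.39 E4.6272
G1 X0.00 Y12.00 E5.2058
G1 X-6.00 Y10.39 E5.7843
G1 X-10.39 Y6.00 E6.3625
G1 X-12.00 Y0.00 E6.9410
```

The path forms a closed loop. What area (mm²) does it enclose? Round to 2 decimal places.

Apply the shoelace formula to the sequence of (X, Y) vertices; enclosed area = 431.90 mm².

431.90 mm²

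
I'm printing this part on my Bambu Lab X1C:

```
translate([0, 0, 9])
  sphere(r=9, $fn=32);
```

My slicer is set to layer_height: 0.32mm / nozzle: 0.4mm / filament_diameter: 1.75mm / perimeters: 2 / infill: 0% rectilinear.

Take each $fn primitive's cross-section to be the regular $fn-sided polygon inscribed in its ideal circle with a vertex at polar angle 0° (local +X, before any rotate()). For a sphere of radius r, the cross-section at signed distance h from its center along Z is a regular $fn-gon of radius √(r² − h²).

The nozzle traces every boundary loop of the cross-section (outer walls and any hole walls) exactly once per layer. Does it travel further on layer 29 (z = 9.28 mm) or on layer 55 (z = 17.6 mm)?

layer 29 (z = 9.28 mm)

Layer 29 (z = 9.28): the r=9 sphere contributes a regular 32-gon of circumradius √(9²−0.28²) = 8.996 (perimeter = 2·32·8.996·sin(180°/32) = 56.43 mm). So its perimeter = 56.43 mm. Layer 55 (z = 17.6): the sphere: section is a regular 32-gon, circumradius = √(r²−h²) = √(9²−8.6²) = 2.653 (perimeter = 2·32·2.653·sin(180°/32) = 16.64 mm). So its perimeter = 16.64 mm. Layer 29 is larger (56.43 vs 16.64 mm).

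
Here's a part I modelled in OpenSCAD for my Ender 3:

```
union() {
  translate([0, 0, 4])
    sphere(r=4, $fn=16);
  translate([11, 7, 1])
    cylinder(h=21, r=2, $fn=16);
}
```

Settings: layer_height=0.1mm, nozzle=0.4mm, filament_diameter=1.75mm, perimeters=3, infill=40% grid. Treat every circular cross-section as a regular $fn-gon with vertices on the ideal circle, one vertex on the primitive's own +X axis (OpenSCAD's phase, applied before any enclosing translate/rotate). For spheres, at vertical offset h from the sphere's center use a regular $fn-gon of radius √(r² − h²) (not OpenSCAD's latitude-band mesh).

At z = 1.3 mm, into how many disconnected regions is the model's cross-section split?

2

At z = 1.3 mm: the r=4 sphere slices to a regular 16-gon of circumradius 2.951 (√(r²−h²) with h=2.7 from center); the cylinder at (11, 7): section is a regular 16-gon, circumradius r=2; Merging all regions: the 2 present regions are separate (no shared area or edge), so areas and boundary lengths simply add and each stays a separate island — 2 connected regions. The result has 2 disconnected regions.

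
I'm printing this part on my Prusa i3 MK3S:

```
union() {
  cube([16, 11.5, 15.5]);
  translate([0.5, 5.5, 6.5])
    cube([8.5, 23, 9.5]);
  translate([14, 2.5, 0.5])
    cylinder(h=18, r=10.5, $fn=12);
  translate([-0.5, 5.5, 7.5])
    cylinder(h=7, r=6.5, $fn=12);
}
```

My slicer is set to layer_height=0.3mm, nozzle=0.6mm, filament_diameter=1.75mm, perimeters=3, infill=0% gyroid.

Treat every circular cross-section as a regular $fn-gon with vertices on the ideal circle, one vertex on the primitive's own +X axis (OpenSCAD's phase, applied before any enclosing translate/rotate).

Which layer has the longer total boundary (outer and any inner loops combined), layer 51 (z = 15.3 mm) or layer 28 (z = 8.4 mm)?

layer 28 (z = 8.4 mm)

Layer 51 (z = 15.3): the cube is present — its section is the full 16×11.5 rectangle (perimeter 55.00 mm); the cube at (0.5, 5.5) (footprint 8.5×23) is included at this height (perimeter 63.00 mm); the cylinder at (14, 2.5): section is a regular 12-gon, circumradius r=10.5 (perimeter = 2·12·10.500·sin(180°/12) = 65.22 mm); the cylinder at (-0.5, 5.5) is not intersected at this z (z outside [7.5, 14.5]); Taking the union: the regions partially overlap (shared area 177.95 mm²), so the edge portions inside another operand are dropped and the merged outline is re-measured after clipping — boundary = 110.01 mm. So its perimeter = 110.01 mm. Layer 28 (z = 8.4): the cube (footprint 16×11.5) is included at this height (perimeter 55.00 mm); the cube at (0.5, 5.5) (footprint 8.5×23) is included at this height (perimeter 63.00 mm); the r=10.5 cylinder at (14, 2.5) contributes a regular 12-gon of circumradius 10.5 (perimeter = 2·12·10.500·sin(180°/12) = 65.22 mm); the r=6.5 cylinder at (-0.5, 5.5) contributes a regular 12-gon of circumradius 6.5 (perimeter = 2·12·6.500·sin(180°/12) = 40.38 mm); Taking the union: the regions partially overlap (shared area 233.37 mm²), so the edge portions inside another operand are dropped and the merged outline is re-measured after clipping — boundary = 119.67 mm. So its perimeter = 119.67 mm. Layer 28 is larger (119.67 vs 110.01 mm).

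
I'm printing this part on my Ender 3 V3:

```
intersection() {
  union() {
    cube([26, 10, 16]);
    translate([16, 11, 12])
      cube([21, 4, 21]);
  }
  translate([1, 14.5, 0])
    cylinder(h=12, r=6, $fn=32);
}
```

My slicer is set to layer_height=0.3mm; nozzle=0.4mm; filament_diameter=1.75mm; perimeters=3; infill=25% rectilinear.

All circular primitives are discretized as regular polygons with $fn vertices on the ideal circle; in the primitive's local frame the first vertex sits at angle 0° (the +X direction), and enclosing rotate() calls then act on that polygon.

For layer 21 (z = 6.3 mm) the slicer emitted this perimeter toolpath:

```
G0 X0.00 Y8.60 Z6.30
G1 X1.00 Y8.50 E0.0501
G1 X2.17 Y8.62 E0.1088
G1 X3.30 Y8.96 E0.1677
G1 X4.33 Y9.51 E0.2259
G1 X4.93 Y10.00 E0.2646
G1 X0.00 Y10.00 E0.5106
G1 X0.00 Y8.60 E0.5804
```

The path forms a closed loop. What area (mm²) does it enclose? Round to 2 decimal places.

5.44 mm²

Apply the shoelace formula to the sequence of (X, Y) vertices; enclosed area = 5.44 mm².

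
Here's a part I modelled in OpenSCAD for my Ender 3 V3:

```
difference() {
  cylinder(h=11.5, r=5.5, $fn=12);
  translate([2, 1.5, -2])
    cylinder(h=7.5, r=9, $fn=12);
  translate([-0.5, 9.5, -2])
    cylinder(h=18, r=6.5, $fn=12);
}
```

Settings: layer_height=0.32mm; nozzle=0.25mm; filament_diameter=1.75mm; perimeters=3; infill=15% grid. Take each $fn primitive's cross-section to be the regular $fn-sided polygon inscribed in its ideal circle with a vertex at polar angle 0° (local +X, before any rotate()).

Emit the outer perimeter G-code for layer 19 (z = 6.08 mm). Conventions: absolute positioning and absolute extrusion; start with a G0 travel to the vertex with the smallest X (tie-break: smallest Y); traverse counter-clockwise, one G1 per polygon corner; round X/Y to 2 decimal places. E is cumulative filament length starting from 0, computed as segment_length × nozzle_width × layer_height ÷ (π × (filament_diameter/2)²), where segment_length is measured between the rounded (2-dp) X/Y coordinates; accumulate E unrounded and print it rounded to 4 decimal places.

At z = 6.08 mm: the r=5.5 cylinder contributes a regular 12-gon of circumradius 5.5; the cylinder at (2, 1.5) does not reach this height (z outside [-2, 5.5]); the cylinder at (-0.5, 9.5): section is a regular 12-gon, circumradius r=6.5; Taking the first minus the rest: starting from the r=5.5 cylinder, the r=6.5 cylinder at (-0.5, 9.5) partially overlaps it — only the 10.36 mm² overlap (of its 126.75 mm²) is removed, clipping the outline — 1 connected region. The outline is a single polygon with 13 vertices. Extrusion per mm of travel: 0.25 × 0.32 / (π × 0.875²) = 0.033260. Accumulating E over each segment gives final E = 1.1247.

G0 X-5.50 Y0.00 Z6.08
G1 X-4.76 Y-2.75 E0.0947
G1 X-2.75 Y-4.76 E0.1893
G1 X0.00 Y-5.50 E0.2840
G1 X2.75 Y-4.76 E0.3787
G1 X4.76 Y-2.75 E0.4732
G1 X5.50 Y0.00 E0.5680
G1 X4.76 Y2.75 E0.6627
G1 X3.20 Y4.32 E0.7363
G1 X2.75 Y3.87 E0.7575
G1 X-0.50 Y3.00 E0.8694
G1 X-3.67 Y3.85 E0.9785
G1 X-4.76 Y2.75 E1.0300
G1 X-5.50 Y0.00 E1.1247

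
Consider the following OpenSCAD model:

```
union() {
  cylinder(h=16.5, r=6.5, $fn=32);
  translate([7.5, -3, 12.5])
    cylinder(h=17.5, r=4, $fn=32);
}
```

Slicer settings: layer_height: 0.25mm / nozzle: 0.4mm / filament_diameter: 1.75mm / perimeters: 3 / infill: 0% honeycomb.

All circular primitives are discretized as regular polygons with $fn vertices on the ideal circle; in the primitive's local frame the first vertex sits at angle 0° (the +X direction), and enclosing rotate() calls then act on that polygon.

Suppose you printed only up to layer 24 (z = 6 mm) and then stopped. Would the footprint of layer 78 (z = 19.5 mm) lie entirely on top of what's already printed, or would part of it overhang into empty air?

Compare the two slices. At z = 6: the r=6.5 cylinder contributes a regular 32-gon of circumradius 6.5 (area = (32/2)·6.500²·sin(360°/32) = 131.88 mm²); the cylinder at (7.5, -3) does not reach this height (z outside [12.5, 30]); Merging all regions: only the r=6.5 cylinder is present, so the union is just that shape — area = 131.88 mm². At z = 19.5: the cylinder is not intersected at this z (z outside [0, 16.5]); the cylinder at (7.5, -3): section is a regular 32-gon, circumradius r=4 (area = (32/2)·4.000²·sin(360°/32) = 49.94 mm²); Taking the union: only the r=4 cylinder at (7.5, -3) is present, so the union is just that shape — area = 49.94 mm². Checking containment: at z = 19.5 the cross-section extends beyond the z = 6 cross-section by about 39.51 mm².

part overhangs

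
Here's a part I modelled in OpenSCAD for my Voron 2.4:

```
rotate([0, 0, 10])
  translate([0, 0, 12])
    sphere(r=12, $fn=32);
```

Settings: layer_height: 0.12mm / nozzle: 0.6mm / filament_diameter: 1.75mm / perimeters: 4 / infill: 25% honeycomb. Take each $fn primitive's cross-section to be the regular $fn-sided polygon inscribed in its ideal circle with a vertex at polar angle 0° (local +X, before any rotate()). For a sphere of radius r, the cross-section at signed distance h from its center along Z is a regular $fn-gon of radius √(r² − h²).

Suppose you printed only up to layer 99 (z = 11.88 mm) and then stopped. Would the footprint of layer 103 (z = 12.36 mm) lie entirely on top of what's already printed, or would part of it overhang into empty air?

Compare the two slices. At z = 11.88: the sphere: section is a regular 32-gon, circumradius = √(r²−h²) = √(12²−0.12²) = 11.999 (area = (32/2)·11.999²·sin(360°/32) = 449.44 mm²); (whole slice rotated 10° about Z — lengths, areas and connectivity unchanged). At z = 12.36: the sphere: section is a regular 32-gon, circumradius = √(r²−h²) = √(12²−0.36²) = 11.995 (area = (32/2)·11.995²·sin(360°/32) = 449.08 mm²); (rotated 10° about Z; rotation is an isometry so areas/perimeters/island counts are preserved). Checking containment: the cross-section at z = 12.36 is a subset of the cross-section at z = 11.88.

entirely on top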